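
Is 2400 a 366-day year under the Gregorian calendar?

2400 is a leap year (divisible by 400).

Yes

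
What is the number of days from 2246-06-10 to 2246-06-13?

Within June 2246: 13 − 10 = 3 days.

3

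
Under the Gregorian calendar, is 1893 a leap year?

No

1893 is not a leap year.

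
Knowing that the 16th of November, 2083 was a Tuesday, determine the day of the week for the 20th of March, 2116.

From November 16, 2083 to November 16, 2115: 32 years, of which 7 contain a Feb 29 — 25×365 + 7×366 = 11687 days.
(2100 is not a leap year (divisible by 100 but not 400).)
November 2115: 30 − 16 = 14 days remain.
Then December (31), January (31), February 2116 (29): 31 + 31 + 29 = 91 days.
March 1–20, 2116: 20 days.
Residual: 125 days.
Total: 11812 days.
11812 mod 7 = 3, so 3 days after Tuesday is Friday.

Friday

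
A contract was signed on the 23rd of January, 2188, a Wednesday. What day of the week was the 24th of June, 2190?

Thursday

Day-of-year of January 23, 2188: 23.
Day-of-year of June 24, 2190: 175.
2188 has 366 days, so 366 − 23 = 343 days remain in 2188.
Full years: 2189: 365. Sum = 365.
Total: 343 + 365 + 175 = 883 days.
883 mod 7 = 1, so 1 day after Wednesday is Thursday.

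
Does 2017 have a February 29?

2017 is not a leap year.

No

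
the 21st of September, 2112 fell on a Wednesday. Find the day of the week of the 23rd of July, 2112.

Count forward from the earlier date (July 23, 2112) to the later (September 21, 2112):
July 2112: 31 − 23 = 8 days remain.
Then August (31): 31 days.
September 1–21, 2112: 21 days.
Total: 8 + 31 + 21 = 60 days.
60 mod 7 = 4, so 4 days before Wednesday is Saturday.

Saturday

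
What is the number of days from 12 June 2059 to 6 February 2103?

15944

From June 12, 2059 to June 12, 2102: 43 years, of which 10 contain a Feb 29 — 33×365 + 10×366 = 15705 days.
(2100 is not a leap year (divisible by 100 but not 400).)
June 2102: 30 − 12 = 18 days remain.
Then July (31), August (31), September (30), October (31), November (30), December (31), January (31): 31 + 31 + 30 + 31 + 30 + 31 + 31 = 215 days.
February 1–6, 2103: 6 days (2103 is not a leap year).
Residual: 239 days.
Total: 15944 days.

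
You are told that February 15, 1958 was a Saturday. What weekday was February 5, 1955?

Saturday

Count forward from the earlier date (February 5, 1955) to the later (February 15, 1958):
February 5, 1955 → February 5, 1956: 365 days.
February 5, 1956 → February 5, 1957: 366 days (1956 is a leap year).
February 5, 1957 → February 5, 1958: 365 days.
Within February 1958: 15 − 5 = 10 days.
Total: 1106 days.
1106 is a multiple of 7, so February 5, 1955 falls on the same weekday: Saturday.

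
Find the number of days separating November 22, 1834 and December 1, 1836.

740

November 22, 1834 → November 22, 1835: 365 days.
November 22, 1835 → November 22, 1836: 366 days (1836 is a leap year).
November 1836: 30 − 22 = 8 days remain.
December 1, 1836: 1 day.
Residual: 9 days.
Total: 740 days.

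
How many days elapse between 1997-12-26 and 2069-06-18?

26107

Day-of-year of December 26, 1997: 360.
Day-of-year of June 18, 2069: 169.
1997 has 365 days, so 365 − 360 = 5 days remain in 1997.
Full years 1998–2068: 53 common + 18 leap = 53×365 + 18×366 = 25933 days.
Total: 5 + 25933 + 169 = 26107 days.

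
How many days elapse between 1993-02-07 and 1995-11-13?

Day-of-year of February 7, 1993: 38.
Day-of-year of November 13, 1995: 317.
1993 has 365 days, so 365 − 38 = 327 days remain in 1993.
Full years: 1994: 365. Sum = 365.
Total: 327 + 365 + 317 = 1009 days.

1009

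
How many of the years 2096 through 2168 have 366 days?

18

Years divisible by 4: 2096, 2100, …, 2168 — 19 in all.
Of these, 2100 is divisible by 100 but not 400, so not leap.
Leap years: 19 − 1 = 18.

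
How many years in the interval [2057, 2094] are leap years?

Years divisible by 4 in [2057, 2094]: 2060, 2064, 2068, 2072, 2076, 2080, 2084, 2088, 2092.
No century exceptions apply. Count: 9.

9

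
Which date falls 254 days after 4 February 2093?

16 October 2093

Count 254 days after February 4, 2093:
February 2093: 28 − 4 = 24 days remain (2093 is not a leap year, so February has 28 days).
Then March (31), April (30), May (31), June (30), July (31), August (31), September (30): 31 + 30 + 31 + 30 + 31 + 31 + 30 = 214 days.
October 1–16, 2093: 16 days.
Total: 24 + 214 + 16 = 254 days.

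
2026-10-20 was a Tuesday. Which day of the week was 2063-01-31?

Day-of-year of October 20, 2026: 293.
Day-of-year of January 31, 2063: 31.
2026 has 365 days, so 365 − 293 = 72 days remain in 2026.
Full years 2027–2062: 27 common + 9 leap = 27×365 + 9×366 = 13149 days.
Total: 72 + 13149 + 31 = 13252 days.
13252 mod 7 = 1, so 1 day after Tuesday is Wednesday.

Wednesday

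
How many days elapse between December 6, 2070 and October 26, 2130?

21873

Day-of-year of December 6, 2070: 340.
Day-of-year of October 26, 2130: 299.
2070 has 365 days, so 365 − 340 = 25 days remain in 2070.
Full years 2071–2129: 45 common + 14 leap = 45×365 + 14×366 = 21549 days.
Total: 25 + 21549 + 299 = 21873 days.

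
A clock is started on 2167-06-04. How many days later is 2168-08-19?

June 4, 2167 → June 4, 2168: 366 days (2168 is a leap year).
June 2168: 30 − 4 = 26 days remain.
Then July (31): 31 days.
August 1–19, 2168: 19 days.
Residual: 76 days.
Total: 442 days.

442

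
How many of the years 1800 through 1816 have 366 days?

Years divisible by 4 in [1800, 1816]: 1800, 1804, 1808, 1812, 1816.
Of these, 1800 is divisible by 100 but not 400, so not leap.
Leap years: 5 − 1 = 4.

4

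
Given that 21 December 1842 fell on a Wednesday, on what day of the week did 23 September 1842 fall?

Count forward from the earlier date (September 23, 1842) to the later (December 21, 1842):
September 1842: 30 − 23 = 7 days remain.
Then October (31), November (30): 31 + 30 = 61 days.
December 1–21, 1842: 21 days.
Total: 7 + 61 + 21 = 89 days.
89 mod 7 = 5, so 5 days before Wednesday is Friday.

Friday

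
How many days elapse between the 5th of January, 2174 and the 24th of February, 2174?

50

January 2174: 31 − 5 = 26 days remain.
February 1–24, 2174: 24 days (2174 is not a leap year).
Total: 26 + 24 = 50 days.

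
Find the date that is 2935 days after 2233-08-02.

2241-08-15

Count 2935 days after August 2, 2233:
Day-of-year of August 2, 2233: 214.
Day-of-year of August 15, 2241: 227.
2233 has 365 days, so 365 − 214 = 151 days remain in 2233.
Full years 2234–2240: 5 common + 2 leap = 5×365 + 2×366 = 2557 days.
Total: 151 + 2557 + 227 = 2935 days.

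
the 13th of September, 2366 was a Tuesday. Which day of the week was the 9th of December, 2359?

Wednesday

Count forward from the earlier date (December 9, 2359) to the later (September 13, 2366):
Day-of-year of December 9, 2359: 343.
Day-of-year of September 13, 2366: 256.
2359 has 365 days, so 365 − 343 = 22 days remain in 2359.
Full years: 2360: 366; 2361: 365; 2362: 365; 2363: 365; 2364: 366; 2365: 365. Sum = 2192.
Total: 22 + 2192 + 256 = 2470 days.
2470 mod 7 = 6, so 6 days before Tuesday is Wednesday.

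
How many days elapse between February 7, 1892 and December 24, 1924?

12008

From February 7, 1892 to February 7, 1924: 32 years, of which 7 contain a Feb 29 — 25×365 + 7×366 = 11687 days.
(1900 is not a leap year (divisible by 100 but not 400).)
February 1924: 29 − 7 = 22 days remain (1924 is a leap year, so February has 29 days).
Then 9 full months totalling 275 days.
December 1–24, 1924: 24 days.
Residual: 321 days.
Total: 12008 days.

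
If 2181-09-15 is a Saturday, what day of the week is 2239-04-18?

Thursday

Day-of-year of September 15, 2181: 258.
Day-of-year of April 18, 2239: 108.
2181 has 365 days, so 365 − 258 = 107 days remain in 2181.
Full years 2182–2238: 44 common + 13 leap = 44×365 + 13×366 = 20818 days.
Total: 107 + 20818 + 108 = 21033 days.
21033 mod 7 = 5, so 5 days after Saturday is Thursday.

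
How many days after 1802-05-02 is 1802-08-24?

114

May 1802: 31 − 2 = 29 days remain.
Then June (30), July (31): 30 + 31 = 61 days.
August 1–24, 1802: 24 days.
Total: 29 + 61 + 24 = 114 days.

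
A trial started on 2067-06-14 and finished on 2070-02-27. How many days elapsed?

989

June 14, 2067 → June 14, 2068: 366 days (2068 is a leap year).
June 14, 2068 → June 14, 2069: 365 days.
June 2069: 30 − 14 = 16 days remain.
Then July (31), August (31), September (30), October (31), November (30), December (31), January (31): 31 + 31 + 30 + 31 + 30 + 31 + 31 = 215 days.
February 1–27, 2070: 27 days (2070 is not a leap year).
Residual: 258 days.
Total: 989 days.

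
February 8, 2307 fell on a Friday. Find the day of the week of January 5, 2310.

Day-of-year of February 8, 2307: 39.
Day-of-year of January 5, 2310: 5.
2307 has 365 days, so 365 − 39 = 326 days remain in 2307.
Full years: 2308: 366; 2309: 365. Sum = 731.
Total: 326 + 731 + 5 = 1062 days.
1062 mod 7 = 5, so 5 days after Friday is Wednesday.

Wednesday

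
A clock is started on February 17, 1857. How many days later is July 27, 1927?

25726

From February 17, 1857 to February 17, 1927: 70 years, of which 16 contain a Feb 29 — 54×365 + 16×366 = 25566 days.
(1900 is not a leap year (divisible by 100 but not 400).)
February 1927: 28 − 17 = 11 days remain (1927 is not a leap year, so February has 28 days).
Then March (31), April (30), May (31), June (30): 31 + 30 + 31 + 30 = 122 days.
July 1–27, 1927: 27 days.
Residual: 160 days.
Total: 25726 days.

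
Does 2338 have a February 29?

2338 is not a leap year.

No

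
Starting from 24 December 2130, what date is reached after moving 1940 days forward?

16 April 2136

Count 1940 days after December 24, 2130:
December 24, 2130 → December 24, 2131: 365 days.
December 24, 2131 → December 24, 2132: 366 days (2132 is a leap year).
December 24, 2132 → December 24, 2133: 365 days.
December 24, 2133 → December 24, 2134: 365 days.
December 24, 2134 → December 24, 2135: 365 days.
December 2135: 31 − 24 = 7 days remain.
Then January (31), February 2136 (29), March (31): 31 + 29 + 31 = 91 days.
April 1–16, 2136: 16 days.
Residual: 114 days.
Total: 1940 days.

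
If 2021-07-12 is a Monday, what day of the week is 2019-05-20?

Count forward from the earlier date (May 20, 2019) to the later (July 12, 2021):
May 2019: 31 − 20 = 11 days remain.
Then 25 full months totalling 761 days.
July 1–12, 2021: 12 days.
Total: 11 + 761 + 12 = 784 days.
784 is a multiple of 7, so 2019-05-20 falls on the same weekday: Monday.

Monday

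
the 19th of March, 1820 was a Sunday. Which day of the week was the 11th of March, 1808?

Friday

Count forward from the earlier date (March 11, 1808) to the later (March 19, 1820):
From March 11, 1808 to March 11, 1820: 12 years, of which 3 contain a Feb 29 — 9×365 + 3×366 = 4383 days.
Within March 1820: 19 − 11 = 8 days.
Total: 4391 days.
4391 mod 7 = 2, so 2 days before Sunday is Friday.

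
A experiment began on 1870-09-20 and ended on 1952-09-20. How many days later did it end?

Day-of-year of September 20, 1870: 263.
Day-of-year of September 20, 1952: 264.
1870 has 365 days, so 365 − 263 = 102 days remain in 1870.
Full years 1871–1951: 62 common + 19 leap = 62×365 + 19×366 = 29584 days.
Total: 102 + 29584 + 264 = 29950 days.

29950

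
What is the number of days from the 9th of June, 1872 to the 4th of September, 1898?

9583

Day-of-year of June 9, 1872: 161.
Day-of-year of September 4, 1898: 247.
1872 has 366 days, so 366 − 161 = 205 days remain in 1872.
Full years 1873–1897: 19 common + 6 leap = 19×365 + 6×366 = 9131 days.
Total: 205 + 9131 + 247 = 9583 days.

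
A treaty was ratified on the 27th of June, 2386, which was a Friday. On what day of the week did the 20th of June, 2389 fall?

June 27, 2386 → June 27, 2387: 365 days.
June 27, 2387 → June 27, 2388: 366 days (2388 is a leap year).
June 2388: 30 − 27 = 3 days remain.
Then 11 full months totalling 335 days.
June 1–20, 2389: 20 days.
Residual: 358 days.
Total: 1089 days.
1089 mod 7 = 4, so 4 days after Friday is Tuesday.

Tuesday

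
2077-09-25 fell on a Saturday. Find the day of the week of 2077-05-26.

Count forward from the earlier date (May 26, 2077) to the later (September 25, 2077):
May 2077: 31 − 26 = 5 days remain.
Then June (30), July (31), August (31): 30 + 31 + 31 = 92 days.
September 1–25, 2077: 25 days.
Total: 5 + 92 + 25 = 122 days.
122 mod 7 = 3, so 3 days before Saturday is Wednesday.

Wednesday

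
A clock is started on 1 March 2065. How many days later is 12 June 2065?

March 2065: 31 − 1 = 30 days remain.
Then April (30), May (31): 30 + 31 = 61 days.
June 1–12, 2065: 12 days.
Total: 30 + 61 + 12 = 103 days.

103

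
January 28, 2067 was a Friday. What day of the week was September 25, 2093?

From January 28, 2067 to January 28, 2093: 26 years, of which 7 contain a Feb 29 — 19×365 + 7×366 = 9497 days.
January 2093: 31 − 28 = 3 days remain.
Then February 2093 (28), March (31), April (30), May (31), June (30), July (31), August (31): 28 + 31 + 30 + 31 + 30 + 31 + 31 = 212 days.
September 1–25, 2093: 25 days.
Residual: 240 days.
Total: 9737 days.
9737 is a multiple of 7, so September 25, 2093 falls on the same weekday: Friday.

Friday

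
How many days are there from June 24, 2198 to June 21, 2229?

Day-of-year of June 24, 2198: 175.
Day-of-year of June 21, 2229: 172.
2198 has 365 days, so 365 − 175 = 190 days remain in 2198.
Full years 2199–2228: 23 common + 7 leap = 23×365 + 7×366 = 10957 days.
Total: 190 + 10957 + 172 = 11319 days.

11319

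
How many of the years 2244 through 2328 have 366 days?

Years divisible by 4: 2244, 2248, …, 2328 — 22 in all.
Of these, 2300 is divisible by 100 but not 400, so not leap.
Leap years: 22 − 1 = 21.

21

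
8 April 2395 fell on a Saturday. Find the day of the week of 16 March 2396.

Saturday

Day-of-year of April 8, 2395: 98.
Day-of-year of March 16, 2396: 76.
2395 has 365 days, so 365 − 98 = 267 days remain in 2395.
Total: 267 + 76 = 343 days.
343 is a multiple of 7, so 16 March 2396 falls on the same weekday: Saturday.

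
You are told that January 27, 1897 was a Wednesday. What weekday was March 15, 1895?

Friday

Count forward from the earlier date (March 15, 1895) to the later (January 27, 1897):
March 1895: 31 − 15 = 16 days remain.
Then 21 full months totalling 641 days.
January 1–27, 1897: 27 days.
Total: 16 + 641 + 27 = 684 days.
684 mod 7 = 5, so 5 days before Wednesday is Friday.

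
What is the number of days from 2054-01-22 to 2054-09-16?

January 2054: 31 − 22 = 9 days remain.
Then February 2054 (28), March (31), April (30), May (31), June (30), July (31), August (31): 28 + 31 + 30 + 31 + 30 + 31 + 31 = 212 days.
September 1–16, 2054: 16 days.
Total: 9 + 212 + 16 = 237 days.

237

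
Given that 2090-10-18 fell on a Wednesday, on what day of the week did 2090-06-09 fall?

Friday

Count forward from the earlier date (June 9, 2090) to the later (October 18, 2090):
June 2090: 30 − 9 = 21 days remain.
Then July (31), August (31), September (30): 31 + 31 + 30 = 92 days.
October 1–18, 2090: 18 days.
Total: 21 + 92 + 18 = 131 days.
131 mod 7 = 5, so 5 days before Wednesday is Friday.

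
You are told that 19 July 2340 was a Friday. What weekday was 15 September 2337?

Wednesday

Count forward from the earlier date (September 15, 2337) to the later (July 19, 2340):
Day-of-year of September 15, 2337: 258.
Day-of-year of July 19, 2340: 201.
2337 has 365 days, so 365 − 258 = 107 days remain in 2337.
Full years: 2338: 365; 2339: 365. Sum = 730.
Total: 107 + 730 + 201 = 1038 days.
1038 mod 7 = 2, so 2 days before Friday is Wednesday.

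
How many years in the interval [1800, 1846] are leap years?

11

Years divisible by 4 in [1800, 1846]: 1800, 1804, 1808, 1812, 1816, 1820, 1824, 1828, 1832, 1836, 1840, 1844.
Of these, 1800 is divisible by 100 but not 400, so not leap.
Leap years: 12 − 1 = 11.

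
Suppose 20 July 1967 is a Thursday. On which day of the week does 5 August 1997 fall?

Tuesday

From July 20, 1967 to July 20, 1997: 30 years, of which 8 contain a Feb 29 — 22×365 + 8×366 = 10958 days.
July 1997: 31 − 20 = 11 days remain.
August 1–5, 1997: 5 days.
Residual: 16 days.
Total: 10974 days.
10974 mod 7 = 5, so 5 days after Thursday is Tuesday.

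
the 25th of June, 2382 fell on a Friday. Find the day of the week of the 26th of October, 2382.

June 2382: 30 − 25 = 5 days remain.
Then July (31), August (31), September (30): 31 + 31 + 30 = 92 days.
October 1–26, 2382: 26 days.
Total: 5 + 92 + 26 = 123 days.
123 mod 7 = 4, so 4 days after Friday is Tuesday.

Tuesday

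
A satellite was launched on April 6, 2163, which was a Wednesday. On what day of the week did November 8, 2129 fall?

Count forward from the earlier date (November 8, 2129) to the later (April 6, 2163):
Day-of-year of November 8, 2129: 312.
Day-of-year of April 6, 2163: 96.
2129 has 365 days, so 365 − 312 = 53 days remain in 2129.
Full years 2130–2162: 25 common + 8 leap = 25×365 + 8×366 = 12053 days.
Total: 53 + 12053 + 96 = 12202 days.
12202 mod 7 = 1, so 1 day before Wednesday is Tuesday.

Tuesday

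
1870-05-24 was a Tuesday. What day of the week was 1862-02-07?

Friday

Count forward from the earlier date (February 7, 1862) to the later (May 24, 1870):
Day-of-year of February 7, 1862: 38.
Day-of-year of May 24, 1870: 144.
1862 has 365 days, so 365 − 38 = 327 days remain in 1862.
Full years 1863–1869: 5 common + 2 leap = 5×365 + 2×366 = 2557 days.
Total: 327 + 2557 + 144 = 3028 days.
3028 mod 7 = 4, so 4 days before Tuesday is Friday.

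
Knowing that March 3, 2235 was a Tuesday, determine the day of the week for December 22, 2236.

Thursday

Day-of-year of March 3, 2235: 62.
Day-of-year of December 22, 2236: 357.
2235 has 365 days, so 365 − 62 = 303 days remain in 2235.
Total: 303 + 357 = 660 days.
660 mod 7 = 2, so 2 days after Tuesday is Thursday.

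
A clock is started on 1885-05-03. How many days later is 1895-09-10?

3782

From May 3, 1885 to May 3, 1895: 10 years, of which 2 contain a Feb 29 — 8×365 + 2×366 = 3652 days.
May 1895: 31 − 3 = 28 days remain.
Then June (30), July (31), August (31): 30 + 31 + 31 = 92 days.
September 1–10, 1895: 10 days.
Residual: 130 days.
Total: 3782 days.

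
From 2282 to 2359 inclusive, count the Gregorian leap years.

18

Years divisible by 4: 2284, 2288, …, 2356 — 19 in all.
Of these, 2300 is divisible by 100 but not 400, so not leap.
Leap years: 19 − 1 = 18.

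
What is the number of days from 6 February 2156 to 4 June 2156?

February 2156: 29 − 6 = 23 days remain (2156 is a leap year, so February has 29 days).
Then March (31), April (30), May (31): 31 + 30 + 31 = 92 days.
June 1–4, 2156: 4 days.
Total: 23 + 92 + 4 = 119 days.

119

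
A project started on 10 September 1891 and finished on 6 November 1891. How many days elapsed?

57

September 1891: 30 − 10 = 20 days remain.
Then October (31): 31 days.
November 1–6, 1891: 6 days.
Total: 20 + 31 + 6 = 57 days.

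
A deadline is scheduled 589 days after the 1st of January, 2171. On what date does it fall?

the 12th of August, 2172

Count 589 days after January 1, 2171:
Day-of-year of January 1, 2171: 1.
Day-of-year of August 12, 2172: 225.
2171 has 365 days, so 365 − 1 = 364 days remain in 2171.
Total: 364 + 225 = 589 days.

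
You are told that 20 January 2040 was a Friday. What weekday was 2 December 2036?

Count forward from the earlier date (December 2, 2036) to the later (January 20, 2040):
Day-of-year of December 2, 2036: 337.
Day-of-year of January 20, 2040: 20.
2036 has 366 days, so 366 − 337 = 29 days remain in 2036.
Full years: 2037: 365; 2038: 365; 2039: 365. Sum = 1095.
Total: 29 + 1095 + 20 = 1144 days.
1144 mod 7 = 3, so 3 days before Friday is Tuesday.

Tuesday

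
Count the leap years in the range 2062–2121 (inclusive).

Years divisible by 4: 2064, 2068, …, 2120 — 15 in all.
Of these, 2100 is divisible by 100 but not 400, so not leap.
Leap years: 15 − 1 = 14.

14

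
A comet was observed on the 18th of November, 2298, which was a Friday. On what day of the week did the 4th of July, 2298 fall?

Count forward from the earlier date (July 4, 2298) to the later (November 18, 2298):
July 2298: 31 − 4 = 27 days remain.
Then August (31), September (30), October (31): 31 + 30 + 31 = 92 days.
November 1–18, 2298: 18 days.
Total: 27 + 92 + 18 = 137 days.
137 mod 7 = 4, so 4 days before Friday is Monday.

Monday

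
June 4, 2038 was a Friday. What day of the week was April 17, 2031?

Thursday

Count forward from the earlier date (April 17, 2031) to the later (June 4, 2038):
From April 17, 2031 to April 17, 2038: 7 years, of which 2 contain a Feb 29 — 5×365 + 2×366 = 2557 days.
April 2038: 30 − 17 = 13 days remain.
Then May (31): 31 days.
June 1–4, 2038: 4 days.
Residual: 48 days.
Total: 2605 days.
2605 mod 7 = 1, so 1 day before Friday is Thursday.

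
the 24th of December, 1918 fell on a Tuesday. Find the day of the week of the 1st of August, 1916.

Count forward from the earlier date (August 1, 1916) to the later (December 24, 1918):
Day-of-year of August 1, 1916: 214.
Day-of-year of December 24, 1918: 358.
1916 has 366 days, so 366 − 214 = 152 days remain in 1916.
Full years: 1917: 365. Sum = 365.
Total: 152 + 365 + 358 = 875 days.
875 is a multiple of 7, so the 1st of August, 1916 falls on the same weekday: Tuesday.

Tuesday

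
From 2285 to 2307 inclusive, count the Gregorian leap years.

Years divisible by 4 in [2285, 2307]: 2288, 2292, 2296, 2300, 2304.
Of these, 2300 is divisible by 100 but not 400, so not leap.
Leap years: 5 − 1 = 4.

4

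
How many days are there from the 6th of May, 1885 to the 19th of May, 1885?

13

Within May 1885: 19 − 6 = 13 days.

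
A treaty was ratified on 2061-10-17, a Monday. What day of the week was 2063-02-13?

October 17, 2061 → October 17, 2062: 365 days.
October 2062: 31 − 17 = 14 days remain.
Then November (30), December (31), January (31): 30 + 31 + 31 = 92 days.
February 1–13, 2063: 13 days (2063 is not a leap year).
Residual: 119 days.
Total: 484 days.
484 mod 7 = 1, so 1 day after Monday is Tuesday.

Tuesday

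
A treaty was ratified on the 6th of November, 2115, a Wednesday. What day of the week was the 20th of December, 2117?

November 6, 2115 → November 6, 2116: 366 days (2116 is a leap year).
November 6, 2116 → November 6, 2117: 365 days.
November 2117: 30 − 6 = 24 days remain.
December 1–20, 2117: 20 days.
Residual: 44 days.
Total: 775 days.
775 mod 7 = 5, so 5 days after Wednesday is Monday.

Monday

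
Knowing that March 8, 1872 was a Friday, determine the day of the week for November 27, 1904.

Sunday

Day-of-year of March 8, 1872: 68.
Day-of-year of November 27, 1904: 332.
1872 has 366 days, so 366 − 68 = 298 days remain in 1872.
Full years 1873–1903: 25 common + 6 leap = 25×365 + 6×366 = 11321 days.
Total: 298 + 11321 + 332 = 11951 days.
11951 mod 7 = 2, so 2 days after Friday is Sunday.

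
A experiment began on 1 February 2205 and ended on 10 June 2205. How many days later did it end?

February 2205: 28 − 1 = 27 days remain (2205 is not a leap year, so February has 28 days).
Then March (31), April (30), May (31): 31 + 30 + 31 = 92 days.
June 1–10, 2205: 10 days.
Total: 27 + 92 + 10 = 129 days.

129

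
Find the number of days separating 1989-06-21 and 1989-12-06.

June 1989: 30 − 21 = 9 days remain.
Then July (31), August (31), September (30), October (31), November (30): 31 + 31 + 30 + 31 + 30 = 153 days.
December 1–6, 1989: 6 days.
Total: 9 + 153 + 6 = 168 days.

168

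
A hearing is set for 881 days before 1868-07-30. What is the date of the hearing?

1866-03-02

Count 881 days before July 30, 1868:
Day-of-year of March 2, 1866: 61.
Day-of-year of July 30, 1868: 212.
1866 has 365 days, so 365 − 61 = 304 days remain in 1866.
Full years: 1867: 365. Sum = 365.
Total: 304 + 365 + 212 = 881 days.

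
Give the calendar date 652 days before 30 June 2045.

17 September 2043

Count 652 days before June 30, 2045:
September 2043: 30 − 17 = 13 days remain.
Then 20 full months totalling 609 days.
June 1–30, 2045: 30 days.
Total: 13 + 609 + 30 = 652 days.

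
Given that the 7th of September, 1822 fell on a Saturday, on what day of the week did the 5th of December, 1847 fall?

Sunday

Day-of-year of September 7, 1822: 250.
Day-of-year of December 5, 1847: 339.
1822 has 365 days, so 365 − 250 = 115 days remain in 1822.
Full years 1823–1846: 18 common + 6 leap = 18×365 + 6×366 = 8766 days.
Total: 115 + 8766 + 339 = 9220 days.
9220 mod 7 = 1, so 1 day after Saturday is Sunday.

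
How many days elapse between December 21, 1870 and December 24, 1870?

Within December 1870: 24 − 21 = 3 days.

3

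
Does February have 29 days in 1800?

No

1800 is not a leap year (divisible by 100 but not 400).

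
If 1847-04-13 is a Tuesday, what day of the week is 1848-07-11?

Day-of-year of April 13, 1847: 103.
Day-of-year of July 11, 1848: 193.
1847 has 365 days, so 365 − 103 = 262 days remain in 1847.
Total: 262 + 193 = 455 days.
455 is a multiple of 7, so 1848-07-11 falls on the same weekday: Tuesday.

Tuesday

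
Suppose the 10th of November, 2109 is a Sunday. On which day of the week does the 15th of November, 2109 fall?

Friday

Within November 2109: 15 − 10 = 5 days.
5 mod 7 = 5, so 5 days after Sunday is Friday.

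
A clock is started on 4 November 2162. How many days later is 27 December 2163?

418

November 4, 2162 → November 4, 2163: 365 days.
November 2163: 30 − 4 = 26 days remain.
December 1–27, 2163: 27 days.
Residual: 53 days.
Total: 418 days.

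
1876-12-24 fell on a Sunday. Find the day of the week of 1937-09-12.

Sunday

Day-of-year of December 24, 1876: 359.
Day-of-year of September 12, 1937: 255.
1876 has 366 days, so 366 − 359 = 7 days remain in 1876.
Full years 1877–1936: 46 common + 14 leap = 46×365 + 14×366 = 21914 days.
Total: 7 + 21914 + 255 = 22176 days.
22176 is a multiple of 7, so 1937-09-12 falls on the same weekday: Sunday.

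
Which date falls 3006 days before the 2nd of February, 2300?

the 10th of November, 2291

Count 3006 days before February 2, 2300:
Day-of-year of November 10, 2291: 314.
Day-of-year of February 2, 2300: 33.
2291 has 365 days, so 365 − 314 = 51 days remain in 2291.
Full years 2292–2299: 6 common + 2 leap = 6×365 + 2×366 = 2922 days.
Total: 51 + 2922 + 33 = 3006 days.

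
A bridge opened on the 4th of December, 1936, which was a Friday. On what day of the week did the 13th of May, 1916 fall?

Count forward from the earlier date (May 13, 1916) to the later (December 4, 1936):
Day-of-year of May 13, 1916: 134.
Day-of-year of December 4, 1936: 339.
1916 has 366 days, so 366 − 134 = 232 days remain in 1916.
Full years 1917–1935: 15 common + 4 leap = 15×365 + 4×366 = 6939 days.
Total: 232 + 6939 + 339 = 7510 days.
7510 mod 7 = 6, so 6 days before Friday is Saturday.

Saturday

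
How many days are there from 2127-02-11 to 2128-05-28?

Day-of-year of February 11, 2127: 42.
Day-of-year of May 28, 2128: 149.
2127 has 365 days, so 365 − 42 = 323 days remain in 2127.
Total: 323 + 149 = 472 days.

472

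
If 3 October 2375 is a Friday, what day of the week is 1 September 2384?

Saturday

Day-of-year of October 3, 2375: 276.
Day-of-year of September 1, 2384: 245.
2375 has 365 days, so 365 − 276 = 89 days remain in 2375.
Full years 2376–2383: 6 common + 2 leap = 6×365 + 2×366 = 2922 days.
Total: 89 + 2922 + 245 = 3256 days.
3256 mod 7 = 1, so 1 day after Friday is Saturday.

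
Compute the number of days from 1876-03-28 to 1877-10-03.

March 28, 1876 → March 28, 1877: 365 days.
March 1877: 31 − 28 = 3 days remain.
Then April (30), May (31), June (30), July (31), August (31), September (30): 30 + 31 + 30 + 31 + 31 + 30 = 183 days.
October 1–3, 1877: 3 days.
Residual: 189 days.
Total: 554 days.

554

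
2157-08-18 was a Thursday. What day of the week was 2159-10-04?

Thursday

August 2157: 31 − 18 = 13 days remain.
Then 25 full months totalling 760 days.
October 1–4, 2159: 4 days.
Total: 13 + 760 + 4 = 777 days.
777 is a multiple of 7, so 2159-10-04 falls on the same weekday: Thursday.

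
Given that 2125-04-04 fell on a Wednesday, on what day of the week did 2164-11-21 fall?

Wednesday

Day-of-year of April 4, 2125: 94.
Day-of-year of November 21, 2164: 326.
2125 has 365 days, so 365 − 94 = 271 days remain in 2125.
Full years 2126–2163: 29 common + 9 leap = 29×365 + 9×366 = 13879 days.
Total: 271 + 13879 + 326 = 14476 days.
14476 is a multiple of 7, so 2164-11-21 falls on the same weekday: Wednesday.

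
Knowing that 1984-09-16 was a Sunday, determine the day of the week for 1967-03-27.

Monday

Count forward from the earlier date (March 27, 1967) to the later (September 16, 1984):
From March 27, 1967 to March 27, 1984: 17 years, of which 5 contain a Feb 29 — 12×365 + 5×366 = 6210 days.
March 1984: 31 − 27 = 4 days remain.
Then April (30), May (31), June (30), July (31), August (31): 30 + 31 + 30 + 31 + 31 = 153 days.
September 1–16, 1984: 16 days.
Residual: 173 days.
Total: 6383 days.
6383 mod 7 = 6, so 6 days before Sunday is Monday.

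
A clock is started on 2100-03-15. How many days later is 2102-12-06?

Day-of-year of March 15, 2100: 74.
Day-of-year of December 6, 2102: 340.
2100 has 365 days, so 365 − 74 = 291 days remain in 2100.
Full years: 2101: 365. Sum = 365.
Total: 291 + 365 + 340 = 996 days.

996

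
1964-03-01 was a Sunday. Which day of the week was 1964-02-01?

Saturday

Count forward from the earlier date (February 1, 1964) to the later (March 1, 1964):
February 1964: 29 − 1 = 28 days remain (1964 is a leap year, so February has 29 days).
March 1, 1964: 1 day.
Total: 28 + 1 = 29 days.
29 mod 7 = 1, so 1 day before Sunday is Saturday.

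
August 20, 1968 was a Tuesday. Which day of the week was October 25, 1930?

Saturday

Count forward from the earlier date (October 25, 1930) to the later (August 20, 1968):
Day-of-year of October 25, 1930: 298.
Day-of-year of August 20, 1968: 233.
1930 has 365 days, so 365 − 298 = 67 days remain in 1930.
Full years 1931–1967: 28 common + 9 leap = 28×365 + 9×366 = 13514 days.
Total: 67 + 13514 + 233 = 13814 days.
13814 mod 7 = 3, so 3 days before Tuesday is Saturday.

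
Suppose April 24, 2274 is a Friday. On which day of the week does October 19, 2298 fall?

Wednesday

From April 24, 2274 to April 24, 2298: 24 years, of which 6 contain a Feb 29 — 18×365 + 6×366 = 8766 days.
April 2298: 30 − 24 = 6 days remain.
Then May (31), June (30), July (31), August (31), September (30): 31 + 30 + 31 + 31 + 30 = 153 days.
October 1–19, 2298: 19 days.
Residual: 178 days.
Total: 8944 days.
8944 mod 7 = 5, so 5 days after Friday is Wednesday.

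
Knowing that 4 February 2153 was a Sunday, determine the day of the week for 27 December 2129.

Tuesday

Count forward from the earlier date (December 27, 2129) to the later (February 4, 2153):
From December 27, 2129 to December 27, 2152: 23 years, of which 6 contain a Feb 29 — 17×365 + 6×366 = 8401 days.
December 2152: 31 − 27 = 4 days remain.
Then January (31): 31 days.
February 1–4, 2153: 4 days (2153 is not a leap year).
Residual: 39 days.
Total: 8440 days.
8440 mod 7 = 5, so 5 days before Sunday is Tuesday.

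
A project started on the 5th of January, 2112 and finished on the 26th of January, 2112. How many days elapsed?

Within January 2112: 26 − 5 = 21 days.

21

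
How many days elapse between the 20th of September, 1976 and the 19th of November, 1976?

60

September 1976: 30 − 20 = 10 days remain.
Then October (31): 31 days.
November 1–19, 1976: 19 days.
Total: 10 + 31 + 19 = 60 days.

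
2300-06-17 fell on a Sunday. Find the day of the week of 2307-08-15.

Thursday

From June 17, 2300 to June 17, 2307: 7 years, of which 1 contains a Feb 29 — 6×365 + 1×366 = 2556 days.
June 2307: 30 − 17 = 13 days remain.
Then July (31): 31 days.
August 1–15, 2307: 15 days.
Residual: 59 days.
Total: 2615 days.
2615 mod 7 = 4, so 4 days after Sunday is Thursday.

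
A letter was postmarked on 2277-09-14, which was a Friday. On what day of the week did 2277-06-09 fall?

Saturday

Count forward from the earlier date (June 9, 2277) to the later (September 14, 2277):
June 2277: 30 − 9 = 21 days remain.
Then July (31), August (31): 31 + 31 = 62 days.
September 1–14, 2277: 14 days.
Total: 21 + 62 + 14 = 97 days.
97 mod 7 = 6, so 6 days before Friday is Saturday.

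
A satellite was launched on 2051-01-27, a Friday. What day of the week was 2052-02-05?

Day-of-year of January 27, 2051: 27.
Day-of-year of February 5, 2052: 36.
2051 has 365 days, so 365 − 27 = 338 days remain in 2051.
Total: 338 + 36 = 374 days.
374 mod 7 = 3, so 3 days after Friday is Monday.

Monday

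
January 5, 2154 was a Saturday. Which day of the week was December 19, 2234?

From January 5, 2154 to January 5, 2234: 80 years, of which 19 contain a Feb 29 — 61×365 + 19×366 = 29219 days.
(2200 is not a leap year (divisible by 100 but not 400).)
January 2234: 31 − 5 = 26 days remain.
Then 10 full months totalling 303 days.
December 1–19, 2234: 19 days.
Residual: 348 days.
Total: 29567 days.
29567 mod 7 = 6, so 6 days after Saturday is Friday.

Friday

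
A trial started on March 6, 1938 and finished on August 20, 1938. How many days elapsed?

167

March 1938: 31 − 6 = 25 days remain.
Then April (30), May (31), June (30), July (31): 30 + 31 + 30 + 31 = 122 days.
August 1–20, 1938: 20 days.
Total: 25 + 122 + 20 = 167 days.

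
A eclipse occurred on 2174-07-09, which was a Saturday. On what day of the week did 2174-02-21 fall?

Count forward from the earlier date (February 21, 2174) to the later (July 9, 2174):
February 2174: 28 − 21 = 7 days remain (2174 is not a leap year, so February has 28 days).
Then March (31), April (30), May (31), June (30): 31 + 30 + 31 + 30 = 122 days.
July 1–9, 2174: 9 days.
Total: 7 + 122 + 9 = 138 days.
138 mod 7 = 5, so 5 days before Saturday is Monday.

Monday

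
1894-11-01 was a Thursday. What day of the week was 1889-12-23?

Monday

Count forward from the earlier date (December 23, 1889) to the later (November 1, 1894):
Day-of-year of December 23, 1889: 357.
Day-of-year of November 1, 1894: 305.
1889 has 365 days, so 365 − 357 = 8 days remain in 1889.
Full years: 1890: 365; 1891: 365; 1892: 366; 1893: 365. Sum = 1461.
Total: 8 + 1461 + 305 = 1774 days.
1774 mod 7 = 3, so 3 days before Thursday is Monday.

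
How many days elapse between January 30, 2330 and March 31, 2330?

January 2330: 31 − 30 = 1 day remains.
Then February 2330 (28): 28 days.
March 1–31, 2330: 31 days.
Total: 1 + 28 + 31 = 60 days.

60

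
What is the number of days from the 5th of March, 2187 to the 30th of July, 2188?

513

March 5, 2187 → March 5, 2188: 366 days (2188 is a leap year).
March 2188: 31 − 5 = 26 days remain.
Then April (30), May (31), June (30): 30 + 31 + 30 = 91 days.
July 1–30, 2188: 30 days.
Residual: 147 days.
Total: 513 days.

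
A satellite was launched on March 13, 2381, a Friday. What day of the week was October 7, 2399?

Thursday

From March 13, 2381 to March 13, 2399: 18 years, of which 4 contain a Feb 29 — 14×365 + 4×366 = 6574 days.
March 2399: 31 − 13 = 18 days remain.
Then April (30), May (31), June (30), July (31), August (31), September (30): 30 + 31 + 30 + 31 + 31 + 30 = 183 days.
October 1–7, 2399: 7 days.
Residual: 208 days.
Total: 6782 days.
6782 mod 7 = 6, so 6 days after Friday is Thursday.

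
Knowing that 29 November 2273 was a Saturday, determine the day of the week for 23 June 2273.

Monday

Count forward from the earlier date (June 23, 2273) to the later (November 29, 2273):
June 2273: 30 − 23 = 7 days remain.
Then July (31), August (31), September (30), October (31): 31 + 31 + 30 + 31 = 123 days.
November 1–29, 2273: 29 days.
Total: 7 + 123 + 29 = 159 days.
159 mod 7 = 5, so 5 days before Saturday is Monday.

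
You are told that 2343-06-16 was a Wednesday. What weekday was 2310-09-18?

Count forward from the earlier date (September 18, 2310) to the later (June 16, 2343):
Day-of-year of September 18, 2310: 261.
Day-of-year of June 16, 2343: 167.
2310 has 365 days, so 365 − 261 = 104 days remain in 2310.
Full years 2311–2342: 24 common + 8 leap = 24×365 + 8×366 = 11688 days.
Total: 104 + 11688 + 167 = 11959 days.
11959 mod 7 = 3, so 3 days before Wednesday is Sunday.

Sunday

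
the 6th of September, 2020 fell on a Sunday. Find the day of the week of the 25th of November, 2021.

September 6, 2020 → September 6, 2021: 365 days.
September 2021: 30 − 6 = 24 days remain.
Then October (31): 31 days.
November 1–25, 2021: 25 days.
Residual: 80 days.
Total: 445 days.
445 mod 7 = 4, so 4 days after Sunday is Thursday.

Thursday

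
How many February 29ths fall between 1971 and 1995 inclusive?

6

Years divisible by 4 in [1971, 1995]: 1972, 1976, 1980, 1984, 1988, 1992.
No century exceptions apply. Count: 6.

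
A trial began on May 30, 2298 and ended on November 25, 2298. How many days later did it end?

179

May 2298: 31 − 30 = 1 day remains.
Then June (30), July (31), August (31), September (30), October (31): 30 + 31 + 31 + 30 + 31 = 153 days.
November 1–25, 2298: 25 days.
Total: 1 + 153 + 25 = 179 days.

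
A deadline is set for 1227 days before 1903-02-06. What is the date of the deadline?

1899-09-27

Count 1227 days before February 6, 1903:
September 27, 1899 → September 27, 1900: 365 days (1900 is not a leap year (divisible by 100 but not 400)).
September 27, 1900 → September 27, 1901: 365 days.
September 27, 1901 → September 27, 1902: 365 days.
September 1902: 30 − 27 = 3 days remain.
Then October (31), November (30), December (31), January (31): 31 + 30 + 31 + 31 = 123 days.
February 1–6, 1903: 6 days (1903 is not a leap year).
Residual: 132 days.
Total: 1227 days.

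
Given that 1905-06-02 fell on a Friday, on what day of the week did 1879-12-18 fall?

Count forward from the earlier date (December 18, 1879) to the later (June 2, 1905):
From December 18, 1879 to December 18, 1904: 25 years, of which 6 contain a Feb 29 — 19×365 + 6×366 = 9131 days.
(1900 is not a leap year (divisible by 100 but not 400).)
December 1904: 31 − 18 = 13 days remain.
Then January (31), February 1905 (28), March (31), April (30), May (31): 31 + 28 + 31 + 30 + 31 = 151 days.
June 1–2, 1905: 2 days.
Residual: 166 days.
Total: 9297 days.
9297 mod 7 = 1, so 1 day before Friday is Thursday.

Thursday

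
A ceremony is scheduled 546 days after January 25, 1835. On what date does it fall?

July 24, 1836

Count 546 days after January 25, 1835:
January 25, 1835 → January 25, 1836: 365 days.
January 1836: 31 − 25 = 6 days remain.
Then February 1836 (29), March (31), April (30), May (31), June (30): 29 + 31 + 30 + 31 + 30 = 151 days.
July 1–24, 1836: 24 days.
Residual: 181 days.
Total: 546 days.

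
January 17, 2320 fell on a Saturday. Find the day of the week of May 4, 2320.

January 2320: 31 − 17 = 14 days remain.
Then February 2320 (29), March (31), April (30): 29 + 31 + 30 = 90 days.
May 1–4, 2320: 4 days.
Total: 14 + 90 + 4 = 108 days.
108 mod 7 = 3, so 3 days after Saturday is Tuesday.

Tuesday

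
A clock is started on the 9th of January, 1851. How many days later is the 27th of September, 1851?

261

January 1851: 31 − 9 = 22 days remain.
Then February 1851 (28), March (31), April (30), May (31), June (30), July (31), August (31): 28 + 31 + 30 + 31 + 30 + 31 + 31 = 212 days.
September 1–27, 1851: 27 days.
Total: 22 + 212 + 27 = 261 days.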